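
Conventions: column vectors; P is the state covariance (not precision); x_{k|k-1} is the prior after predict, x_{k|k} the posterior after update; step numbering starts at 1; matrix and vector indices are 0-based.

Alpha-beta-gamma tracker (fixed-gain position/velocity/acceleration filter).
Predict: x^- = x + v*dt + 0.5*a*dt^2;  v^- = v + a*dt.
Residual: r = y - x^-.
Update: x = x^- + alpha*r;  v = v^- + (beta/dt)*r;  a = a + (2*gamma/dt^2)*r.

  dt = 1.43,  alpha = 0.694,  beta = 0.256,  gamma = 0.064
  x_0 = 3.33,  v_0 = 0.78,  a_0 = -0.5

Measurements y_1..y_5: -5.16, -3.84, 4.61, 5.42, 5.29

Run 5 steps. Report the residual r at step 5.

step 1: x_pred=3.9342  r=-9.0942  x^+=-2.3772  v^+=-1.5630  a^+=-1.0692
step 2: x_pred=-5.7056  r=1.8656  x^+=-4.4109  v^+=-2.7581  a^+=-0.9525
step 3: x_pred=-9.3288  r=13.9388  x^+=0.3447  v^+=-1.6248  a^+=-0.0800
step 4: x_pred=-2.0605  r=7.4805  x^+=3.1310  v^+=-0.4000  a^+=0.3883
step 5: x_pred=2.9560  r=2.3340  x^+=4.5758  v^+=0.5731  a^+=0.5344

resid = 2.3340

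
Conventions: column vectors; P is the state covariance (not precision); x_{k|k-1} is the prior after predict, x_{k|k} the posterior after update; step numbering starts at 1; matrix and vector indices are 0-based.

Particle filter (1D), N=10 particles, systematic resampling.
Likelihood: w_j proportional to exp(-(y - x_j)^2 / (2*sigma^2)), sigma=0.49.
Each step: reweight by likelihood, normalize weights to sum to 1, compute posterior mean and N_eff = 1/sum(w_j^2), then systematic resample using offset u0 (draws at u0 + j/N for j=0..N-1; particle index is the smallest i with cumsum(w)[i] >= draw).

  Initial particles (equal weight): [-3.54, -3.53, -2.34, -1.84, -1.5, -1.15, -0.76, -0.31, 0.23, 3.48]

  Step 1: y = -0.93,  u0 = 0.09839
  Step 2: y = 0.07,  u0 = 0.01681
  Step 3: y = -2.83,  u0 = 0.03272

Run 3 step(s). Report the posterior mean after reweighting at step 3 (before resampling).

step 1: w=[0.0000, 0.0000, 0.0052, 0.0583, 0.1662, 0.2957, 0.3079, 0.1469, 0.0198, 0.0000]  mean=-0.9838  Neff=4.2510  idx=[4, 4, 5, 5, 5, 6, 6, 6, 7, 8]
step 2: w=[0.0023, 0.0023, 0.0177, 0.0177, 0.0177, 0.0934, 0.0934, 0.0934, 0.2903, 0.3718]  mean=-0.2854  Neff=4.0058  idx=[2, 5, 6, 7, 8, 8, 8, 9, 9, 9]
step 3: w=[0.8736, 0.0416, 0.0416, 0.0416, 0.0006, 0.0006, 0.0006, 0.0000, 0.0000, 0.0000]  mean=-1.1000  Neff=1.3014  idx=[0, 0, 0, 0, 0, 0, 0, 0, 0, 2]

post_mean = -1.1000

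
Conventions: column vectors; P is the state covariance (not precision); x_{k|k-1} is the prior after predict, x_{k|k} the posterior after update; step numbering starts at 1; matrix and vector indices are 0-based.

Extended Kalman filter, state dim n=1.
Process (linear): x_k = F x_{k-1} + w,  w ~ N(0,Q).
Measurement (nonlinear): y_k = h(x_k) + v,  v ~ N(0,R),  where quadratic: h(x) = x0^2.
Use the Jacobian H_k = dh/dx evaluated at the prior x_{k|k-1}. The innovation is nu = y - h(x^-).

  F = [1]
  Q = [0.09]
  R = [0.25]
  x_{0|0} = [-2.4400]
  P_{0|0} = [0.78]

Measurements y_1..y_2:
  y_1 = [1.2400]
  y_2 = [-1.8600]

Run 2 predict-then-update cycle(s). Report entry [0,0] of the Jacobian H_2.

H_jac[0,0] = -2.9712

step 1: x^-=[-2.4400]  P^-=[0.8700]  H_jac=[-4.8800]  S=[20.9685]  K=[-0.2025]  nu=[-4.7136]  x^+=[-1.4856]  P^+=[0.0104]
step 2: x^-=[-1.4856]  P^-=[0.1004]  H_jac=[-2.9712]  S=[1.1361]  K=[-0.2625]  nu=[-4.0671]  x^+=[-0.4180]  P^+=[0.0221]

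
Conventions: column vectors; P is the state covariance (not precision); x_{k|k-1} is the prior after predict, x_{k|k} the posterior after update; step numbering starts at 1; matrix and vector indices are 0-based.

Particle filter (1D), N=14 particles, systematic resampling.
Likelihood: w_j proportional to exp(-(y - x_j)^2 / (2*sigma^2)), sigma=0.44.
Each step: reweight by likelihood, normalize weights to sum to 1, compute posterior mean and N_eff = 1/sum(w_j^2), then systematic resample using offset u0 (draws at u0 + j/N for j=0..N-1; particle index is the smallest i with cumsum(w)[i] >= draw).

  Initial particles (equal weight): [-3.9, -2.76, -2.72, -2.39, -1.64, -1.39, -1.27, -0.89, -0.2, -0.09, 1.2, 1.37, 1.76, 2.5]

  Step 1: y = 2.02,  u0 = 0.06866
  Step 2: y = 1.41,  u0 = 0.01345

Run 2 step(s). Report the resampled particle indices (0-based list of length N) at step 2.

step 1: w=[0.0000, 0.0000, 0.0000, 0.0000, 0.0000, 0.0000, 0.0000, 0.0000, 0.0000, 0.0000, 0.0925, 0.1764, 0.4412, 0.2898]  mean=1.8538  Neff=3.1411  idx=[10, 11, 11, 12, 12, 12, 12, 12, 12, 13, 13, 13, 13, 13]
step 2: w=[0.1192, 0.1330, 0.1330, 0.0973, 0.0973, 0.0973, 0.0973, 0.0973, 0.0973, 0.0062, 0.0062, 0.0062, 0.0062, 0.0062]  mean=1.6125  Neff=9.3836  idx=[0, 0, 1, 1, 2, 2, 3, 4, 5, 5, 6, 7, 7, 8]

resampled_idx = [0, 0, 1, 1, 2, 2, 3, 4, 5, 5, 6, 7, 7, 8]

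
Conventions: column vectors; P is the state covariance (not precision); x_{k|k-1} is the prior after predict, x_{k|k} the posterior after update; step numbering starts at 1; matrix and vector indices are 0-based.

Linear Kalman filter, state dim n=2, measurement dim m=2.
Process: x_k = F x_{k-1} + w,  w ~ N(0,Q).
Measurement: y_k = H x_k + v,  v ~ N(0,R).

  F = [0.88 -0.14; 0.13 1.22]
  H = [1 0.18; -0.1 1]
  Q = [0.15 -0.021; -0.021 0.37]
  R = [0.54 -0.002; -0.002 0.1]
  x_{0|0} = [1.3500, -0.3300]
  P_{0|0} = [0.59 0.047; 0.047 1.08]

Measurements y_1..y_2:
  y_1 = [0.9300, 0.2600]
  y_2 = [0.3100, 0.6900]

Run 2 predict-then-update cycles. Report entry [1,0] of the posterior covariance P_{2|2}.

P_post[1,0] = 0.0123

step 1: x^-=[1.2342, -0.2271]  P^-=[0.6165 -0.0884; -0.0884 2.0024]  S=[1.1895 0.2100; 0.2100 2.1262]  K=[0.5265 -0.1226; 0.0628 0.9397]  nu=[-0.2633, 0.6105]  x^+=[1.0207, 0.3301]  P^+=[0.2819 0.0149; 0.0149 0.0953]
step 2: x^-=[0.8520, 0.5354]  P^-=[0.3665 0.0107; 0.0107 0.5214]  S=[0.9272 0.0657; 0.0657 0.6229]  K=[0.4033 -0.0842; 0.0540 0.8296]  nu=[-0.6384, 0.2398]  x^+=[0.5744, 0.6999]  P^+=[0.2157 0.0123; 0.0123 0.0841]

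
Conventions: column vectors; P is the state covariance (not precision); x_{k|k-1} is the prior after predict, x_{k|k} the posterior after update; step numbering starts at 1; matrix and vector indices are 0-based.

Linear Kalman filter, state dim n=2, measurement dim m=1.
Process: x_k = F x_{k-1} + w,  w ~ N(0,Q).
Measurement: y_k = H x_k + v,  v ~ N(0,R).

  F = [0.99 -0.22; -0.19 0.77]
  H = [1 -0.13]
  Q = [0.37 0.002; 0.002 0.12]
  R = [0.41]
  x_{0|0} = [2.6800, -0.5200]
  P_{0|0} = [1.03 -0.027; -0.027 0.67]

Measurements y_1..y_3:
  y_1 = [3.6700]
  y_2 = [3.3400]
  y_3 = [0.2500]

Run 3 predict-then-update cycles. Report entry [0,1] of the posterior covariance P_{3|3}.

P_post[0,1] = -0.0227

step 1: x^-=[2.7676, -0.9096]  P^-=[1.4237 -0.3270; -0.3270 0.5623]  S=[1.9282]  K=[0.7604; -0.2075]  nu=[0.7842]  x^+=[3.3639, -1.0723]  P^+=[0.3088 -0.0228; -0.0228 0.4793]
step 2: x^-=[3.5661, -1.4648]  P^-=[0.7058 -0.1556; -0.1556 0.4220]  S=[1.1634]  K=[0.6241; -0.1809]  nu=[-0.4166]  x^+=[3.3062, -1.3894]  P^+=[0.2527 -0.0243; -0.0243 0.3839]
step 3: x^-=[3.5788, -1.6980]  P^-=[0.6468 -0.1301; -0.1301 0.3639]  S=[1.0968]  K=[0.6052; -0.1617]  nu=[-3.5495]  x^+=[1.4308, -1.1240]  P^+=[0.2452 -0.0227; -0.0227 0.3352]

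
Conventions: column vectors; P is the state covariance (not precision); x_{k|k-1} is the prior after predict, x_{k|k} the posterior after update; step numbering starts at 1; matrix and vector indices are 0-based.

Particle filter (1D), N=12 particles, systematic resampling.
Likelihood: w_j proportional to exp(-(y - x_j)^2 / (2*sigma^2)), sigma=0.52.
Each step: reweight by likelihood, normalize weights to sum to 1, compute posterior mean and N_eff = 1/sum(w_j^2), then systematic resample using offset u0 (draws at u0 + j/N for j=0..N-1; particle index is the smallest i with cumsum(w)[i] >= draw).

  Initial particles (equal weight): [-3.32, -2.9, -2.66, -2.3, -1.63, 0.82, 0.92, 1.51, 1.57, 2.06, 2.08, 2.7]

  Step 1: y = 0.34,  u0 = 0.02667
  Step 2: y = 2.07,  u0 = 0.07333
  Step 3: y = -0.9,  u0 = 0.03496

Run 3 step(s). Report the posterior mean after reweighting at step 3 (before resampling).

post_mean = 0.8642

step 1: w=[0.0000, 0.0000, 0.0000, 0.0000, 0.0006, 0.4877, 0.4009, 0.0594, 0.0455, 0.0031, 0.0028, 0.0000]  mean=0.9412  Neff=2.4743  idx=[5, 5, 5, 5, 5, 5, 6, 6, 6, 6, 6, 7]
step 2: w=[0.0419, 0.0419, 0.0419, 0.0419, 0.0419, 0.0419, 0.0653, 0.0653, 0.0653, 0.0653, 0.0653, 0.4219]  mean=1.1438  Neff=4.7640  idx=[1, 3, 5, 7, 8, 9, 10, 11, 11, 11, 11, 11]
step 3: w=[0.1959, 0.1959, 0.1959, 0.1018, 0.1018, 0.1018, 0.1018, 0.0010, 0.0010, 0.0010, 0.0010, 0.0010]  mean=0.8642  Neff=6.3854  idx=[0, 0, 1, 1, 1, 2, 2, 3, 4, 4, 5, 6]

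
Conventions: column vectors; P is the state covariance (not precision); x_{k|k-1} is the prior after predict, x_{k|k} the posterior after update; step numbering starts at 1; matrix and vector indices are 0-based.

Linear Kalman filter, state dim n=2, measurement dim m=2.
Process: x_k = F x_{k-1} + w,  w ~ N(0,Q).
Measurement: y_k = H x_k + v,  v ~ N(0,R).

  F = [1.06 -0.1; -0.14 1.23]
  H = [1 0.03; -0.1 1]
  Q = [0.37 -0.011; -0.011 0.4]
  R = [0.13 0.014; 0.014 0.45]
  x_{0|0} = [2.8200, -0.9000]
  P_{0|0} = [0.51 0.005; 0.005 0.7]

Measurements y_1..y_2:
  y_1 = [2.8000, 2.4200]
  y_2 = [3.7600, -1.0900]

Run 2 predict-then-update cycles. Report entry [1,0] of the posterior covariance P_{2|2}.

P_post[1,0] = 0.0027

step 1: x^-=[3.0792, -1.5018]  P^-=[0.9490 -0.1662; -0.1662 1.4673]  S=[1.0703 -0.2026; -0.2026 1.9600]  K=[0.8738 -0.0429; 0.0297 0.7602]  nu=[-0.2341, 4.2297]  x^+=[2.6932, 1.7065]  P^+=[0.1129 0.0042; 0.0042 0.3429]
step 2: x^-=[2.6841, 1.7220]  P^-=[0.4994 -0.0644; -0.0644 0.9196]  S=[0.6263 -0.0725; -0.0725 1.3874]  K=[0.7894 -0.0411; 0.0187 0.6684]  nu=[1.0242, -2.5436]  x^+=[3.5973, 0.0410]  P^+=[0.1020 0.0027; 0.0027 0.3013]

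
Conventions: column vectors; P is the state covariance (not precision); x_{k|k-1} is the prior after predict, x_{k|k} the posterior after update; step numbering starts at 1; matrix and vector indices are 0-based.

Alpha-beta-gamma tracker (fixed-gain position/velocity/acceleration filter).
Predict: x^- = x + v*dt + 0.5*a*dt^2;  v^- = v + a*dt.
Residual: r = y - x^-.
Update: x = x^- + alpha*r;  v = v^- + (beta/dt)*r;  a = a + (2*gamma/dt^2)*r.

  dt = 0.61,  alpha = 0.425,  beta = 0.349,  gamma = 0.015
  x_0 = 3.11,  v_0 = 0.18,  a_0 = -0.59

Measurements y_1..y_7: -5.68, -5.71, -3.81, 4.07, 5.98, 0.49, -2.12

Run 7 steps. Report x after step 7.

x_post = 2.9630

step 1: x_pred=3.1100  r=-8.7900  x^+=-0.6257  v^+=-5.2090  a^+=-1.2987
step 2: x_pred=-4.0448  r=-1.6652  x^+=-4.7525  v^+=-6.9539  a^+=-1.4329
step 3: x_pred=-9.2610  r=5.4510  x^+=-6.9443  v^+=-4.7093  a^+=-0.9935
step 4: x_pred=-10.0018  r=14.0718  x^+=-4.0213  v^+=2.7356  a^+=0.1411
step 5: x_pred=-2.3263  r=8.3063  x^+=1.2039  v^+=7.5740  a^+=0.8107
step 6: x_pred=5.9748  r=-5.4848  x^+=3.6438  v^+=4.9305  a^+=0.3685
step 7: x_pred=6.7199  r=-8.8399  x^+=2.9630  v^+=0.0977  a^+=-0.3442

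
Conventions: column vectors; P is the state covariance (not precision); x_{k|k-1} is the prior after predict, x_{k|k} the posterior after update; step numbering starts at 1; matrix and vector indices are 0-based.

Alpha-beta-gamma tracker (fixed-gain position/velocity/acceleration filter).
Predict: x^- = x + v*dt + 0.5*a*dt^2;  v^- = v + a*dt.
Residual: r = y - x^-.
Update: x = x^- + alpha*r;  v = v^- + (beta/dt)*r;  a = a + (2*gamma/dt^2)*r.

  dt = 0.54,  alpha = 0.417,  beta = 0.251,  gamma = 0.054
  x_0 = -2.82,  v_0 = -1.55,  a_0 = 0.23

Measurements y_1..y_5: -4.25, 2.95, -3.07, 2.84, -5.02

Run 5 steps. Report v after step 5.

v_post = 1.7055

step 1: x_pred=-3.6235  r=-0.6265  x^+=-3.8847  v^+=-1.7170  a^+=-0.0020
step 2: x_pred=-4.8122  r=7.7622  x^+=-1.5754  v^+=1.8899  a^+=2.8728
step 3: x_pred=-0.1360  r=-2.9340  x^+=-1.3595  v^+=2.0774  a^+=1.7862
step 4: x_pred=0.0228  r=2.8172  x^+=1.1976  v^+=4.3515  a^+=2.8296
step 5: x_pred=3.9599  r=-8.9799  x^+=0.2153  v^+=1.7055  a^+=-0.4963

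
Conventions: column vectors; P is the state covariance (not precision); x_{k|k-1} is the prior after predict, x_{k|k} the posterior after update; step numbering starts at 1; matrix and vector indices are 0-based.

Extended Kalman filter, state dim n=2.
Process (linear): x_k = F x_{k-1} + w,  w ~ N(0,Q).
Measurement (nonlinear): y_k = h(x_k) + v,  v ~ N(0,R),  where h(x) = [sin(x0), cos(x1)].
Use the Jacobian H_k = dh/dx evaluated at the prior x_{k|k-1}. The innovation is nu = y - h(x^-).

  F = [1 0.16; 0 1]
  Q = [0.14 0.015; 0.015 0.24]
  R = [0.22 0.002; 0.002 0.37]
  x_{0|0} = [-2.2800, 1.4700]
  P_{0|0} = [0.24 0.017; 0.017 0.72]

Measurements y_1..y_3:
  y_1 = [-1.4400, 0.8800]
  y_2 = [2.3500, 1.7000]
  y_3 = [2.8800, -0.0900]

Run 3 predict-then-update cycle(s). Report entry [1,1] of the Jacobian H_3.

H_jac[1,1] = -0.2611

step 1: x^-=[-2.0448, 1.4700]  P^-=[0.4039 0.1472; 0.1472 0.9600]  H_jac=[-0.4565 0.0000; 0.0000 -0.9949]  S=[0.3041 0.0688; 0.0688 1.3203]  K=[-0.5879 -0.0803; -0.0578 -0.7204]  nu=[-0.5503, 0.7794]  x^+=[-1.7838, 0.9404]  P^+=[0.2837 0.0310; 0.0310 0.2680]
step 2: x^-=[-1.6334, 0.9404]  P^-=[0.4405 0.0889; 0.0889 0.5080]  H_jac=[-0.0625 0.0000; 0.0000 -0.8078]  S=[0.2217 0.0065; 0.0065 0.7015]  K=[-0.1213 -0.1013; -0.0080 -0.5849]  nu=[3.3480, 1.1105]  x^+=[-2.1519, 0.2642]  P^+=[0.4299 0.0467; 0.0467 0.2679]
step 3: x^-=[-2.1097, 0.2642]  P^-=[0.5917 0.1046; 0.1046 0.5079]  H_jac=[-0.5132 0.0000; 0.0000 -0.2611]  S=[0.3758 0.0160; 0.0160 0.4046]  K=[-0.8064 -0.0356; -0.1290 -0.3227]  nu=[3.7383, -1.0553]  x^+=[-5.0868, 0.1223]  P^+=[0.3459 0.0566; 0.0566 0.4582]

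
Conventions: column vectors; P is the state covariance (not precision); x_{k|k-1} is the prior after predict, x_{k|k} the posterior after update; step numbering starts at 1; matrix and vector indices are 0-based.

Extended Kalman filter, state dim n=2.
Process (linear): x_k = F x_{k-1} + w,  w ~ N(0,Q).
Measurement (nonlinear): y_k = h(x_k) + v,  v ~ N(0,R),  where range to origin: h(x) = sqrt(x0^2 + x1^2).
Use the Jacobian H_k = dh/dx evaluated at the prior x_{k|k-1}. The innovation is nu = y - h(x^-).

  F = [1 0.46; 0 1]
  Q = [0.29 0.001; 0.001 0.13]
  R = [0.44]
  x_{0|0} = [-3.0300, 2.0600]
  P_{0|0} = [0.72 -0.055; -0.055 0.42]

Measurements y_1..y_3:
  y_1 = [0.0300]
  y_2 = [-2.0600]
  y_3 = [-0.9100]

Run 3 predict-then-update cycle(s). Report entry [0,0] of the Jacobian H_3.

step 1: x^-=[-2.0824, 2.0600]  P^-=[1.0483 0.1392; 0.1392 0.5500]  H_jac=[-0.7109 0.7033]  S=[1.1026]  K=[-0.5871; 0.2610]  nu=[-2.8992]  x^+=[-0.3803, 1.3032]  P^+=[0.6682 0.3082; 0.3082 0.4749]
step 2: x^-=[0.2191, 1.3032]  P^-=[1.3422 0.5276; 0.5276 0.6049]  H_jac=[0.1658 0.9862]  S=[1.2377]  K=[0.6002; 0.5526]  nu=[-3.3815]  x^+=[-1.8105, -0.5655]  P^+=[0.8964 0.1171; 0.1171 0.2269]
step 3: x^-=[-2.0706, -0.5655]  P^-=[1.3421 0.2225; 0.2225 0.3569]  H_jac=[-0.9647 -0.2635]  S=[1.8268]  K=[-0.7408; -0.1689]  nu=[-3.0565]  x^+=[0.1936, -0.0491]  P^+=[0.3396 -0.0062; -0.0062 0.3047]

H_jac[0,0] = -0.9647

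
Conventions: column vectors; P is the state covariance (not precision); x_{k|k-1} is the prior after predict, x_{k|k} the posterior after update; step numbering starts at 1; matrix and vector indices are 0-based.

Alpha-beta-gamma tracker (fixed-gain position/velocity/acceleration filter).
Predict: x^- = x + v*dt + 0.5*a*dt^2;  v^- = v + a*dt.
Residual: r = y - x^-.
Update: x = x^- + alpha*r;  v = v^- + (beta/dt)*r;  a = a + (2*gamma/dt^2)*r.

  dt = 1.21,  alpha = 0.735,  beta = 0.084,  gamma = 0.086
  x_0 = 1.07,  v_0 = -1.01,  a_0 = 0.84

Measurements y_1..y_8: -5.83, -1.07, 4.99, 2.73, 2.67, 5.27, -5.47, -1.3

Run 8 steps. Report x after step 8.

step 1: x_pred=0.4628  r=-6.2928  x^+=-4.1624  v^+=-0.4305  a^+=0.1007
step 2: x_pred=-4.6095  r=3.5395  x^+=-2.0080  v^+=-0.0629  a^+=0.5165
step 3: x_pred=-1.7059  r=6.6959  x^+=3.2156  v^+=1.0270  a^+=1.3032
step 4: x_pred=5.4122  r=-2.6822  x^+=3.4408  v^+=2.4176  a^+=0.9881
step 5: x_pred=7.0894  r=-4.4194  x^+=3.8412  v^+=3.3064  a^+=0.4689
step 6: x_pred=8.1851  r=-2.9151  x^+=6.0425  v^+=3.6713  a^+=0.1264
step 7: x_pred=10.5774  r=-16.0474  x^+=-1.2174  v^+=2.7103  a^+=-1.7588
step 8: x_pred=0.7744  r=-2.0744  x^+=-0.7503  v^+=0.4381  a^+=-2.0025

x_post = -0.7503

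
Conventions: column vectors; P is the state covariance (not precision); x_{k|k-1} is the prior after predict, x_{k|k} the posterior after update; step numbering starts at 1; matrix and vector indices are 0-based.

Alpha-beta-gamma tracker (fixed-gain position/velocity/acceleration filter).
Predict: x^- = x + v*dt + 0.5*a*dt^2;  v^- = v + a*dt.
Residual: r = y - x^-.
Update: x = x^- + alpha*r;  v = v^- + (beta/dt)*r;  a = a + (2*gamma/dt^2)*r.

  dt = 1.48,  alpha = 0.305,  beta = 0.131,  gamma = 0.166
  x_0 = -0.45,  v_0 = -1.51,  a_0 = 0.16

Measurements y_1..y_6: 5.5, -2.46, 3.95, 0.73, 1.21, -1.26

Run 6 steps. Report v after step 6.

step 1: x_pred=-2.5096  r=8.0096  x^+=-0.0666  v^+=-0.5642  a^+=1.3740
step 2: x_pred=0.6031  r=-3.0631  x^+=-0.3312  v^+=1.1982  a^+=0.9097
step 3: x_pred=2.4385  r=1.5115  x^+=2.8995  v^+=2.6784  a^+=1.1388
step 4: x_pred=8.1108  r=-7.3808  x^+=5.8596  v^+=3.7106  a^+=0.0201
step 5: x_pred=11.3733  r=-10.1633  x^+=8.2735  v^+=2.8408  a^+=-1.5203
step 6: x_pred=10.8128  r=-12.0728  x^+=7.1306  v^+=-0.4779  a^+=-3.3502

v_post = -0.4779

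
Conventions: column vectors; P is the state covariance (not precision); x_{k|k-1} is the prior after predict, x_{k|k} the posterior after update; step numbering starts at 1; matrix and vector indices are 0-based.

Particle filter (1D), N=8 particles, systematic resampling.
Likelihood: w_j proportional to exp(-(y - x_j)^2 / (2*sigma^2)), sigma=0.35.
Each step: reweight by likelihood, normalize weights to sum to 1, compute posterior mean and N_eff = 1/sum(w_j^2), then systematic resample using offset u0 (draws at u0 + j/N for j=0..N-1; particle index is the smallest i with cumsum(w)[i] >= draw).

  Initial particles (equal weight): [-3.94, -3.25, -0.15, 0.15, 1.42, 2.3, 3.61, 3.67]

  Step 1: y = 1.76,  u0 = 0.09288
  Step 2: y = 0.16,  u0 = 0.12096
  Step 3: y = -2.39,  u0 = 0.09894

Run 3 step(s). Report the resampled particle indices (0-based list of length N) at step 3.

step 1: w=[0.0000, 0.0000, 0.0000, 0.0000, 0.6722, 0.3277, 0.0000, 0.0000]  mean=1.7084  Neff=1.7879  idx=[4, 4, 4, 4, 4, 5, 5, 5]
step 2: w=[0.2000, 0.2000, 0.2000, 0.2000, 0.2000, 0.0000, 0.0000, 0.0000]  mean=1.4200  Neff=5.0000  idx=[0, 1, 1, 2, 3, 3, 4, 4]
step 3: w=[0.1250, 0.1250, 0.1250, 0.1250, 0.1250, 0.1250, 0.1250, 0.1250]  mean=1.4200  Neff=8.0000  idx=[0, 1, 2, 3, 4, 5, 6, 7]

resampled_idx = [0, 1, 2, 3, 4, 5, 6, 7]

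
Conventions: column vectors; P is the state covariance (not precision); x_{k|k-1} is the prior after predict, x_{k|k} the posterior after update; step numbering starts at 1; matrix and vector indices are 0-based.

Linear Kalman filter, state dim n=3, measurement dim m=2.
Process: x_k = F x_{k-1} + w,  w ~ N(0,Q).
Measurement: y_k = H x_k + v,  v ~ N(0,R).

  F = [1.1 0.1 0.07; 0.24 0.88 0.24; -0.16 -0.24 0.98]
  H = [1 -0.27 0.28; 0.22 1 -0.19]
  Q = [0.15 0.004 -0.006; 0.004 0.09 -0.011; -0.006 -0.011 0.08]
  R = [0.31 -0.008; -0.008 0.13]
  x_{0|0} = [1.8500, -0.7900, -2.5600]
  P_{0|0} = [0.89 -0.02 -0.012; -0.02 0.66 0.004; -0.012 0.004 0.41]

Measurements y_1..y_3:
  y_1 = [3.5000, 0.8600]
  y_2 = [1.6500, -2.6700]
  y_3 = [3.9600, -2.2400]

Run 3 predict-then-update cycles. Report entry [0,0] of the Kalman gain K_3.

K[0,0] = 0.4787

step 1: x^-=[1.7768, -0.8656, -2.6152]  P^-=[1.2293 0.2811 -0.1572; 0.2811 0.6678 -0.0833; -0.1572 -0.0833 0.5349]  S=[1.4027 0.3106; 0.3106 1.0451]  K=[0.7148 0.3438; -0.1100 0.7460; 0.0613 -0.2283]  nu=[2.2217, 0.8378]  x^+=[3.6529, -0.4850, -2.6703]  P^+=[0.2365 -0.0306 -0.0925; -0.0306 0.1202 0.0821; -0.0925 0.0821 0.4839]
step 2: x^-=[3.7827, -0.1910, -3.0850]  P^-=[0.4199 0.0358 -0.1007; 0.0358 0.2357 0.1223; -0.1007 0.1223 0.5457]  S=[0.6956 0.0789; 0.0789 0.3834]  K=[0.5177 0.2778; -0.0572 0.5864; 0.0291 -0.0152]  nu=[-1.3205, -3.8974]  x^+=[2.0165, -2.4009, -3.0640]  P^+=[0.1812 -0.0287 -0.1096; -0.0287 0.1068 0.1255; -0.1096 0.1255 0.5451]
step 3: x^-=[1.7635, -2.3642, -2.7492]  P^-=[0.3515 0.0219 -0.1018; 0.0219 0.2428 0.1728; -0.1018 0.1728 0.5875]  S=[0.6304 0.0634; 0.0634 0.3635]  K=[0.4787 0.2426; -0.0529 0.6001; 0.0150 0.1041]  nu=[2.3279, -0.7862]  x^+=[2.6872, -2.9592, -2.7960]  P^+=[0.1710 -0.0325 -0.1189; -0.0325 0.1142 0.1504; -0.1189 0.1504 0.5832]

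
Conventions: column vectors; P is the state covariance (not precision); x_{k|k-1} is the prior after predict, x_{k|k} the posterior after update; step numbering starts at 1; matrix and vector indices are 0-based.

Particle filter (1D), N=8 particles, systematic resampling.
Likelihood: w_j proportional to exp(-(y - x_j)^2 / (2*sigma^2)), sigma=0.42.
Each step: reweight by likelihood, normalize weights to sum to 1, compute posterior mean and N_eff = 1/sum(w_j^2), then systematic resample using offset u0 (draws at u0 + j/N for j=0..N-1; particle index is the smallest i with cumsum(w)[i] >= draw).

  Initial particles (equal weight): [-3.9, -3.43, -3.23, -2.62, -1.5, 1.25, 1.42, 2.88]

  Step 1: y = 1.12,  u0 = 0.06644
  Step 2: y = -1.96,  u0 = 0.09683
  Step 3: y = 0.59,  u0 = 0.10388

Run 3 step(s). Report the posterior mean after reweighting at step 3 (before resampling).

post_mean = 1.2611

step 1: w=[0.0000, 0.0000, 0.0000, 0.0000, 0.0000, 0.5516, 0.4483, 0.0001]  mean=1.3264  Neff=1.9793  idx=[5, 5, 5, 5, 6, 6, 6, 6]
step 2: w=[0.2400, 0.2400, 0.2400, 0.2400, 0.0100, 0.0100, 0.0100, 0.0100]  mean=1.2568  Neff=4.3336  idx=[0, 0, 1, 1, 2, 3, 3, 5]
step 3: w=[0.1336, 0.1336, 0.1336, 0.1336, 0.1336, 0.1336, 0.1336, 0.0651]  mean=1.2611  Neff=7.7462  idx=[0, 1, 2, 3, 4, 5, 6, 7]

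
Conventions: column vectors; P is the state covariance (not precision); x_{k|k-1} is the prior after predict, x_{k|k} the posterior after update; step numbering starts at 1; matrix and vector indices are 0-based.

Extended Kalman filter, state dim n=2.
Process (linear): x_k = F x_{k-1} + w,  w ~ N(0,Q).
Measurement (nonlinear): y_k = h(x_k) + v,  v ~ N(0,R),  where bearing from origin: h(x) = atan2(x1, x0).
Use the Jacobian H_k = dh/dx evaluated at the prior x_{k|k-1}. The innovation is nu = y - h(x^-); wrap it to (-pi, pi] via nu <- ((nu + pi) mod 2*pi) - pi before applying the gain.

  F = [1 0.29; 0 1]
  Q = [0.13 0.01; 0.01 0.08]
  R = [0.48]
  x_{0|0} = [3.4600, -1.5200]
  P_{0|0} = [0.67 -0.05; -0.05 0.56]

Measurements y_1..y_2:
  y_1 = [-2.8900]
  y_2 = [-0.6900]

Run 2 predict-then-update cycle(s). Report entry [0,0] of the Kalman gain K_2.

step 1: x^-=[3.0192, -1.5200]  P^-=[0.8181 0.1224; 0.1224 0.6400]  H_jac=[0.1330 0.2642]  S=[0.5478]  K=[0.2577; 0.3385]  nu=[-2.4236]  x^+=[2.3946, -2.3403]  P^+=[0.7817 0.0746; 0.0746 0.5773]
step 2: x^-=[1.7159, -2.3403]  P^-=[1.0035 0.2520; 0.2520 0.6573]  H_jac=[0.2779 0.2038]  S=[0.6133]  K=[0.5384; 0.3325]  nu=[0.2481]  x^+=[1.8495, -2.2578]  P^+=[0.8257 0.1422; 0.1422 0.5894]

K[0,0] = 0.5384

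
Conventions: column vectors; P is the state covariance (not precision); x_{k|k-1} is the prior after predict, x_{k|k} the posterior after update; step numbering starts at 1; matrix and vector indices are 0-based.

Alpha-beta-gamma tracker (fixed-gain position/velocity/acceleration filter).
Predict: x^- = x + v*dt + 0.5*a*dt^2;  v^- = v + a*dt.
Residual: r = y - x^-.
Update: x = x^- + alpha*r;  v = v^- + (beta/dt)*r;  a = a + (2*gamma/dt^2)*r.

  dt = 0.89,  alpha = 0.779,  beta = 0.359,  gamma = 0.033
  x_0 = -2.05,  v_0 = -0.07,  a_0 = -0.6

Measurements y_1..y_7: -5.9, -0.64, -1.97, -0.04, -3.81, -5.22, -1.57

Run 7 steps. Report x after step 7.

step 1: x_pred=-2.3499  r=-3.5501  x^+=-5.1154  v^+=-2.0360  a^+=-0.8958
step 2: x_pred=-7.2823  r=6.6423  x^+=-2.1079  v^+=-0.1540  a^+=-0.3424
step 3: x_pred=-2.3806  r=0.4106  x^+=-2.0607  v^+=-0.2931  a^+=-0.3081
step 4: x_pred=-2.4436  r=2.4036  x^+=-0.5712  v^+=0.4022  a^+=-0.1079
step 5: x_pred=-0.2559  r=-3.5541  x^+=-3.0245  v^+=-1.1274  a^+=-0.4040
step 6: x_pred=-4.1879  r=-1.0321  x^+=-4.9919  v^+=-1.9033  a^+=-0.4900
step 7: x_pred=-6.8799  r=5.3099  x^+=-2.7435  v^+=-0.1975  a^+=-0.0476

x_post = -2.7435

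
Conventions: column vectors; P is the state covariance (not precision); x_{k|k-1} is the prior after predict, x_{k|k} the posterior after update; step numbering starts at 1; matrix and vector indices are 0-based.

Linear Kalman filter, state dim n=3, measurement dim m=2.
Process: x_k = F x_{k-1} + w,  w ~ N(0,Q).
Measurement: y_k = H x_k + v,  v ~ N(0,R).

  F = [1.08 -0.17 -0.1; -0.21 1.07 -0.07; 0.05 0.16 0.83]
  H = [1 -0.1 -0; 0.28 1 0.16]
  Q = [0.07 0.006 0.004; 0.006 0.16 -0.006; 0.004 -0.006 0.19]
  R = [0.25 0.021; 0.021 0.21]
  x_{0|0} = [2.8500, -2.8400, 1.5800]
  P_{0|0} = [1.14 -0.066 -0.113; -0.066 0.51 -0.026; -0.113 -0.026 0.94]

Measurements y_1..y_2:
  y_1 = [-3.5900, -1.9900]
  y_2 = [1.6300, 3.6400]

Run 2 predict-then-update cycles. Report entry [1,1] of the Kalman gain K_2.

step 1: x^-=[3.4028, -3.7479, 0.9995]  P^-=[1.4716 -0.4087 -0.1338; -0.4087 0.8290 0.0107; -0.1338 0.0107 0.8361]  S=[1.8116 -0.0687; -0.0687 0.9383]  K=[0.8365 0.0420; -0.2431 0.7455; -0.0703 0.1089]  nu=[-7.3676, 0.6452]  x^+=[-2.7328, -1.4759, 1.5879]  P^+=[0.2072 -0.0276 -0.0255; -0.0276 0.1755 -0.1019; -0.0255 -0.1019 0.8150]
step 2: x^-=[-2.8593, -1.1164, 0.9452]  P^-=[0.3371 -0.0890 -0.0685; -0.0890 0.4009 -0.1108; -0.0685 -0.1108 0.7268]  S=[0.6089 -0.0204; -0.0204 0.5645]  K=[0.5686 0.0107; -0.1910 0.6278; -0.0952 -0.0277]  nu=[4.3777, 5.4058]  x^+=[-0.3124, 1.4411, 0.3787]  P^+=[0.1404 -0.0194 -0.0357; -0.0194 0.1514 -0.1132; -0.0357 -0.1132 0.7210]

K[1,1] = 0.6278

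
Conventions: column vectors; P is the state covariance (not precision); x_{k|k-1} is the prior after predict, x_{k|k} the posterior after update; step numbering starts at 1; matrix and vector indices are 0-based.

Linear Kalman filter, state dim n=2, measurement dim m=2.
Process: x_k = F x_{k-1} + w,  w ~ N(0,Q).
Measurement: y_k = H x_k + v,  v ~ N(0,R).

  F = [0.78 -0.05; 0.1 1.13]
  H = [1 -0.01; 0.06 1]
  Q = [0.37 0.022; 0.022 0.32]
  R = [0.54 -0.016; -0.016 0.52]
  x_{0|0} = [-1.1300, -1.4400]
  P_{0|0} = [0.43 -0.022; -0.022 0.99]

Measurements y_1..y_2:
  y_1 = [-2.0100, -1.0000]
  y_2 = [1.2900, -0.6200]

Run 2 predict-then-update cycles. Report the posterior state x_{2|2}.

x_post = [0.1270, -0.9134]

step 1: x^-=[-0.8094, -1.7402]  P^-=[0.6358 -0.0197; -0.0197 1.5835]  S=[1.1764 -0.0134; -0.0134 2.1034]  K=[0.5408 0.0122; -0.0217 0.7521]  nu=[-1.2180, 0.7888]  x^+=[-1.4585, -1.1206]  P^+=[0.2916 -0.0198; -0.0198 0.3926]
step 2: x^-=[-1.0816, -1.4121]  P^-=[0.5500 0.0052; 0.0052 0.8198]  S=[1.0899 0.0140; 0.0140 1.3424]  K=[0.5042 0.0232; -0.0106 0.6110]  nu=[2.3574, 0.8570]  x^+=[0.1270, -0.9134]  P^+=[0.2718 -0.0123; -0.0123 0.3186]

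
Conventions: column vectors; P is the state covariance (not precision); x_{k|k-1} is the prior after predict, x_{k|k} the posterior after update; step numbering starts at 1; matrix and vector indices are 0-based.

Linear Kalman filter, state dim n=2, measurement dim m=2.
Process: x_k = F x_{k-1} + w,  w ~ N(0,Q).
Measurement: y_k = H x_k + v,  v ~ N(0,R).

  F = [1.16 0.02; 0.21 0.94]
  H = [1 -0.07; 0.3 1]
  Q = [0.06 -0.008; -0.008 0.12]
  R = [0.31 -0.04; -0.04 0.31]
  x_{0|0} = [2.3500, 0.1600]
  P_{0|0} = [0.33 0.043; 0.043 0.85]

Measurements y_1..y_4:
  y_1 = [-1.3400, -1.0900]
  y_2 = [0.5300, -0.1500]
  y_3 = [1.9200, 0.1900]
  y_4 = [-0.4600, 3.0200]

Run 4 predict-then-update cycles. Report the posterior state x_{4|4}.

x_post = [0.8309, 1.1783]

step 1: x^-=[2.7292, 0.6439]  P^-=[0.5064 0.1354; 0.1354 0.9026]  S=[0.8018 0.1813; 0.1813 1.3394]  K=[0.5892 0.1348; -0.0713 0.7139]  nu=[-4.0241, -2.5527]  x^+=[0.0141, -0.8913]  P^+=[0.1749 -0.0343; -0.0343 0.2344]
step 2: x^-=[-0.0015, -0.8349]  P^-=[0.2938 0.0015; 0.0015 0.3213]  S=[0.6052 0.0271; 0.0271 0.6587]  K=[0.4801 0.1163; -0.0567 0.4909]  nu=[0.4731, 0.6853]  x^+=[0.3054, -0.5253]  P^+=[0.1424 -0.0259; -0.0259 0.1622]
step 3: x^-=[0.3437, -0.4297]  P^-=[0.2504 0.0014; 0.0014 0.2594]  S=[0.5615 0.0184; 0.0184 0.5928]  K=[0.4421 0.1155; -0.0442 0.4397]  nu=[1.5462, 0.5165]  x^+=[1.0869, -0.2709]  P^+=[0.1309 -0.0212; -0.0212 0.1444]
step 4: x^-=[1.2553, -0.0264]  P^-=[0.2353 0.0034; 0.0034 0.2450]  S=[0.5460 0.0168; 0.0168 0.5783]  K=[0.4269 0.1156; -0.0382 0.4266]  nu=[-1.7172, 2.6698]  x^+=[0.8309, 1.1783]  P^+=[0.1264 -0.0192; -0.0192 0.1395]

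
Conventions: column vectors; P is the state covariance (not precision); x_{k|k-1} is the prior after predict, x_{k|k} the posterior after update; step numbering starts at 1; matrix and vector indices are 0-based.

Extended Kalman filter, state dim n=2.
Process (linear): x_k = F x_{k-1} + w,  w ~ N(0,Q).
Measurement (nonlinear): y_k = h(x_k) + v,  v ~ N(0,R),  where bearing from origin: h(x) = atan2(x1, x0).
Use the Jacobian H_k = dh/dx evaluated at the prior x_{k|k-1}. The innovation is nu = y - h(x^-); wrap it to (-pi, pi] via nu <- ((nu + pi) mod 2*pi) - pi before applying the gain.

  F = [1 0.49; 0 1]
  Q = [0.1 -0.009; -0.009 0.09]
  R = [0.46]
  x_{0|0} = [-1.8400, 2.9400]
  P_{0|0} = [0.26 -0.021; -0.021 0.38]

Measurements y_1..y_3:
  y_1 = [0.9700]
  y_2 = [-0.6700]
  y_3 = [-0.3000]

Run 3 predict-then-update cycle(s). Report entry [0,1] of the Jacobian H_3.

H_jac[0,1] = 0.1576

step 1: x^-=[-0.3994, 2.9400]  P^-=[0.4307 0.1562; 0.1562 0.4700]  H_jac=[-0.3340 -0.0454]  S=[0.5137]  K=[-0.2938; -0.1431]  nu=[-0.7358]  x^+=[-0.1832, 3.0453]  P^+=[0.3863 0.1346; 0.1346 0.4595]
step 2: x^-=[1.3089, 3.0453]  P^-=[0.7286 0.3508; 0.3508 0.5495]  H_jac=[-0.2772 0.1191]  S=[0.5006]  K=[-0.3199; -0.0634]  nu=[-1.8348]  x^+=[1.8959, 3.1617]  P^+=[0.6773 0.3406; 0.3406 0.5475]
step 3: x^-=[3.4451, 3.1617]  P^-=[1.2426 0.5999; 0.5999 0.6375]  H_jac=[-0.1446 0.1576]  S=[0.4745]  K=[-0.1795; 0.0289]  nu=[-1.0425]  x^+=[3.6322, 3.1315]  P^+=[1.2273 0.6023; 0.6023 0.6371]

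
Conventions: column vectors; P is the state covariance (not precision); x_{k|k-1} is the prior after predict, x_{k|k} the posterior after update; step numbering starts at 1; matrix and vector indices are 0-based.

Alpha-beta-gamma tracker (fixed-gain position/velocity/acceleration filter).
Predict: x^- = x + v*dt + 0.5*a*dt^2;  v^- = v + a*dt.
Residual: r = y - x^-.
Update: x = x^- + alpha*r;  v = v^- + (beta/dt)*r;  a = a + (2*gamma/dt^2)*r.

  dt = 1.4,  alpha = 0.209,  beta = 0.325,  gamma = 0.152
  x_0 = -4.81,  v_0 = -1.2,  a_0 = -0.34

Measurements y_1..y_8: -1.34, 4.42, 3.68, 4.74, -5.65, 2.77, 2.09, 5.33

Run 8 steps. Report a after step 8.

a_post = -0.8557

step 1: x_pred=-6.8232  r=5.4832  x^+=-5.6772  v^+=-0.4031  a^+=0.5105
step 2: x_pred=-5.7413  r=10.1613  x^+=-3.6176  v^+=2.6704  a^+=2.0865
step 3: x_pred=2.1657  r=1.5143  x^+=2.4822  v^+=5.9430  a^+=2.3214
step 4: x_pred=13.0774  r=-8.3374  x^+=11.3349  v^+=7.2575  a^+=1.0282
step 5: x_pred=22.5030  r=-28.1530  x^+=16.6190  v^+=2.1615  a^+=-3.3384
step 6: x_pred=16.3735  r=-13.6035  x^+=13.5303  v^+=-5.6702  a^+=-5.4483
step 7: x_pred=0.2527  r=1.8373  x^+=0.6367  v^+=-12.8713  a^+=-5.1633
step 8: x_pred=-22.4431  r=27.7731  x^+=-16.6386  v^+=-13.6526  a^+=-0.8557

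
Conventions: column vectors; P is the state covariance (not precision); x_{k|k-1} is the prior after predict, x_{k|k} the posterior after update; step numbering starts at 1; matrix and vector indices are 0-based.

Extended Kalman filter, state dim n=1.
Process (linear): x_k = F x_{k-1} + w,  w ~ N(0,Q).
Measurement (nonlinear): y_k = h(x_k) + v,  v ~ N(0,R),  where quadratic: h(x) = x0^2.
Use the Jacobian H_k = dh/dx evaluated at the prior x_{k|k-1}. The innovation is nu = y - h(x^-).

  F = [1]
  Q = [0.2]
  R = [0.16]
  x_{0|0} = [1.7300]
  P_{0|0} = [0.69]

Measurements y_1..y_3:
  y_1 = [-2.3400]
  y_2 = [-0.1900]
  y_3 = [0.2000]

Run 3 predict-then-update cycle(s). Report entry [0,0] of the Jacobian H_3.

step 1: x^-=[1.7300]  P^-=[0.8900]  H_jac=[3.4600]  S=[10.8147]  K=[0.2847]  nu=[-5.3329]  x^+=[0.2115]  P^+=[0.0132]
step 2: x^-=[0.2115]  P^-=[0.2132]  H_jac=[0.4230]  S=[0.1981]  K=[0.4551]  nu=[-0.2347]  x^+=[0.1047]  P^+=[0.1721]
step 3: x^-=[0.1047]  P^-=[0.3721]  H_jac=[0.2094]  S=[0.1763]  K=[0.4419]  nu=[0.1890]  x^+=[0.1882]  P^+=[0.3377]

H_jac[0,0] = 0.2094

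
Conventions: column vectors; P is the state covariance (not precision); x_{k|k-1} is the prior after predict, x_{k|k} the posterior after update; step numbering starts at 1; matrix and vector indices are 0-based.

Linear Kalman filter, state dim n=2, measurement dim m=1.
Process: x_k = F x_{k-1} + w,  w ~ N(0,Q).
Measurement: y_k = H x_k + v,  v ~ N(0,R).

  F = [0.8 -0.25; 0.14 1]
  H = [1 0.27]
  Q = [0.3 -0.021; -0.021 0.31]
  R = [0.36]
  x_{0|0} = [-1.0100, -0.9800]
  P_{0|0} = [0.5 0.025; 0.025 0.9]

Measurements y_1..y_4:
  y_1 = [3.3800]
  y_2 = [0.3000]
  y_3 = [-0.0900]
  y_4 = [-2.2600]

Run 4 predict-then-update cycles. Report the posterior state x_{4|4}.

step 1: x^-=[-0.5630, -1.1214]  P^-=[0.6663 -0.1709; -0.1709 1.2268]  S=[1.0234]  K=[0.6059; 0.1567]  nu=[4.2458]  x^+=[2.0096, -0.4561]  P^+=[0.2905 -0.2680; -0.2680 1.2017]
step 2: x^-=[1.7217, -0.1748]  P^-=[0.6682 -0.4939; -0.4939 1.4423]  S=[0.8667]  K=[0.6172; -0.1206]  nu=[-1.3746]  x^+=[0.8734, -0.0090]  P^+=[0.3381 -0.4294; -0.4294 1.4297]
step 3: x^-=[0.7010, 0.1133]  P^-=[0.7775 -0.6691; -0.6691 1.6261]  S=[0.8948]  K=[0.6671; -0.2571]  nu=[-0.8216]  x^+=[0.1529, 0.3245]  P^+=[0.3794 -0.5156; -0.5156 1.5670]
step 4: x^-=[0.0412, 0.3459]  P^-=[0.8470 -0.7647; -0.7647 1.7400]  S=[0.9209]  K=[0.6955; -0.3202]  nu=[-2.3946]  x^+=[-1.6243, 1.1127]  P^+=[0.4015 -0.5596; -0.5596 1.6456]

x_post = [-1.6243, 1.1127]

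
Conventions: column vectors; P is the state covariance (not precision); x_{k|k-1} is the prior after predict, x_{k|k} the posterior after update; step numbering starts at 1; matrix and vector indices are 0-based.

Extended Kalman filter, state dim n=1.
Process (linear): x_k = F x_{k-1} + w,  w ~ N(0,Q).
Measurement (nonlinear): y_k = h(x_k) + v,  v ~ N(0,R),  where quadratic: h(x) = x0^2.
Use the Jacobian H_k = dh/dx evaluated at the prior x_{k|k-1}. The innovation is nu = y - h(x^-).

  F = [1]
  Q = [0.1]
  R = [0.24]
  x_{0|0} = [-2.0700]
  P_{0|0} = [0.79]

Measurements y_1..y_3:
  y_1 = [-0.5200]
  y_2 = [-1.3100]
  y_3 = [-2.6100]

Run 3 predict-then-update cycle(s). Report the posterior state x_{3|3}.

step 1: x^-=[-2.0700]  P^-=[0.8900]  H_jac=[-4.1400]  S=[15.4942]  K=[-0.2378]  nu=[-4.8049]  x^+=[-0.9274]  P^+=[0.0138]
step 2: x^-=[-0.9274]  P^-=[0.1138]  H_jac=[-1.8547]  S=[0.6314]  K=[-0.3342]  nu=[-2.1700]  x^+=[-0.2021]  P^+=[0.0432]
step 3: x^-=[-0.2021]  P^-=[0.1432]  H_jac=[-0.4042]  S=[0.2634]  K=[-0.2198]  nu=[-2.6508]  x^+=[0.3806]  P^+=[0.1305]

x_post = [0.3806]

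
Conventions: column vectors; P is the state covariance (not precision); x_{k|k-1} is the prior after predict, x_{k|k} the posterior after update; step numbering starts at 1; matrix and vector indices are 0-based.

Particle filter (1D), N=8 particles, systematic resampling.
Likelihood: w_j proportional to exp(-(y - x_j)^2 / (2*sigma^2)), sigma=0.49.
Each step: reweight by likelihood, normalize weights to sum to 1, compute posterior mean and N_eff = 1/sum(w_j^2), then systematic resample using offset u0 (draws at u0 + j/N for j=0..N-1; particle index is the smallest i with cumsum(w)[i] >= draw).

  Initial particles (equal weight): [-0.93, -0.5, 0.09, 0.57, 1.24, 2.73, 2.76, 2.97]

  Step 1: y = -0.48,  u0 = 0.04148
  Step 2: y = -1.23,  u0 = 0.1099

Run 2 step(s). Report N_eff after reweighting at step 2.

step 1: w=[0.2894, 0.4409, 0.2243, 0.0444, 0.0009, 0.0000, 0.0000, 0.0000]  mean=-0.4430  Neff=3.0261  idx=[0, 0, 1, 1, 1, 1, 2, 2]
step 2: w=[0.2736, 0.2736, 0.1088, 0.1088, 0.1088, 0.1088, 0.0088, 0.0088]  mean=-0.7250  Neff=5.0695  idx=[0, 0, 1, 1, 2, 3, 4, 6]

N_eff = 5.0695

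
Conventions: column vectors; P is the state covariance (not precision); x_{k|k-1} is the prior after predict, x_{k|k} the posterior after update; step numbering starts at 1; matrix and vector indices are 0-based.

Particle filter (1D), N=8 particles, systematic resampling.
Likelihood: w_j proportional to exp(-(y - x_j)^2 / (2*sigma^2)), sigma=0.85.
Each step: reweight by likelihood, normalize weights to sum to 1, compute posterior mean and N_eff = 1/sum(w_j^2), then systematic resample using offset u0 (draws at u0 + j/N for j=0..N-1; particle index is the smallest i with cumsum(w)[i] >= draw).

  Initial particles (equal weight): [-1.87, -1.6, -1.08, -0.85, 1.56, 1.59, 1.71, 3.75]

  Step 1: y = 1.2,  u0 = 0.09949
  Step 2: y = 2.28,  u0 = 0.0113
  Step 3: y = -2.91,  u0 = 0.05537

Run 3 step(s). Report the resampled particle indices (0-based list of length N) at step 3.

step 1: w=[0.0005, 0.0016, 0.0100, 0.0199, 0.3326, 0.3275, 0.3039, 0.0040]  mean=1.5432  Neff=3.2180  idx=[4, 4, 4, 5, 5, 6, 6, 6]
step 2: w=[0.1178, 0.1178, 0.1178, 0.1213, 0.1213, 0.1347, 0.1347, 0.1347]  mean=1.6279  Neff=7.9704  idx=[0, 1, 2, 3, 4, 5, 6, 7]
step 3: w=[0.1716, 0.1716, 0.1716, 0.1424, 0.1424, 0.0668, 0.0668, 0.0668]  mean=1.5986  Neff=7.0281  idx=[0, 1, 1, 2, 3, 4, 5, 6]

resampled_idx = [0, 1, 1, 2, 3, 4, 5, 6]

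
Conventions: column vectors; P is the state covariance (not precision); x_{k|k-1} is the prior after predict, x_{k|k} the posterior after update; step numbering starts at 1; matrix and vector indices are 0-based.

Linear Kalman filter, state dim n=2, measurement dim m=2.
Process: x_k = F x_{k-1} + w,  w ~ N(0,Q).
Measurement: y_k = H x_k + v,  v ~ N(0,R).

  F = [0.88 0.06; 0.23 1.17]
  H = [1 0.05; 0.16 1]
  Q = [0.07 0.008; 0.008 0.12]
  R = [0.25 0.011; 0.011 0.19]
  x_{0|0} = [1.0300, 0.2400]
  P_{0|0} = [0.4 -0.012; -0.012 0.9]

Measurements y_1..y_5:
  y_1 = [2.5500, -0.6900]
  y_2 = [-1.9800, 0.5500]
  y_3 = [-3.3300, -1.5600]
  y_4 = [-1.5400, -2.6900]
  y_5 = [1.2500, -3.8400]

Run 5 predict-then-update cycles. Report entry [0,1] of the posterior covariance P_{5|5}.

P_post[0,1] = 0.0011

step 1: x^-=[0.9208, 0.5177]  P^-=[0.3817 0.1396; 0.1396 1.3667]  S=[0.6491 0.2811; 0.2811 1.6112]  K=[0.5894 0.0217; -0.0574 0.8722]  nu=[1.6033, -1.3550]  x^+=[1.8364, -0.7561]  P^+=[0.1483 -0.0131; -0.0131 0.1672]
step 2: x^-=[1.5707, -0.4623]  P^-=[0.1840 0.0361; 0.0361 0.3496]  S=[0.4385 0.0943; 0.0943 0.5559]  K=[0.4135 0.0477; -0.0159 0.6420]  nu=[-3.5276, 0.7610]  x^+=[0.1483, 0.0825]  P^+=[0.1041 -0.0030; -0.0030 0.1223]
step 3: x^-=[0.1354, 0.1306]  P^-=[0.1507 0.0345; 0.0345 0.2913]  S=[0.4049 0.0844; 0.0844 0.4962]  K=[0.3648 0.0560; -0.0037 0.5988]  nu=[-3.4720, -1.7123]  x^+=[-1.2270, -0.8817]  P^+=[0.0918 -0.0000; -0.0000 0.1137]
step 4: x^-=[-1.1327, -1.3138]  P^-=[0.1415 0.0345; 0.0345 0.2805]  S=[0.3957 0.0825; 0.0825 0.4852]  K=[0.3498 0.0584; -0.0002 0.5896]  nu=[-0.3416, -1.1949]  x^+=[-1.3219, -2.0183]  P^+=[0.0881 0.0008; 0.0008 0.1119]
step 5: x^-=[-1.2844, -2.6655]  P^-=[0.1387 0.0346; 0.0346 0.2783]  S=[0.3928 0.0819; 0.0819 0.4829]  K=[0.3451 0.0590; 0.0008 0.5876]  nu=[2.6677, -0.9690]  x^+=[-0.4208, -3.2326]  P^+=[0.0869 0.0011; 0.0011 0.1115]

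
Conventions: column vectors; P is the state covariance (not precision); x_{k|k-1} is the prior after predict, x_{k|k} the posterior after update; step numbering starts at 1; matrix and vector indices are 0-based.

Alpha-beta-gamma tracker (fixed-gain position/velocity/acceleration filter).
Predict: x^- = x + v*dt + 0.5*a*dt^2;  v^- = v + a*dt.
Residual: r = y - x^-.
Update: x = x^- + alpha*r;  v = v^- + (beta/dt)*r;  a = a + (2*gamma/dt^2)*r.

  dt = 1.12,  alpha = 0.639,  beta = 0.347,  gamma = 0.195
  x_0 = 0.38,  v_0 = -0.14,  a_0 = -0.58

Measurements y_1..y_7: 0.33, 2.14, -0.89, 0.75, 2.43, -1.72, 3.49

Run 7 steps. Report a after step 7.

step 1: x_pred=-0.1406  r=0.4706  x^+=0.1601  v^+=-0.6438  a^+=-0.4337
step 2: x_pred=-0.8330  r=2.9730  x^+=1.0668  v^+=-0.2085  a^+=0.4906
step 3: x_pred=1.1410  r=-2.0310  x^+=-0.1568  v^+=-0.2882  a^+=-0.1408
step 4: x_pred=-0.5679  r=1.3179  x^+=0.2742  v^+=-0.0376  a^+=0.2689
step 5: x_pred=0.4007  r=2.0293  x^+=1.6974  v^+=0.8923  a^+=0.8998
step 6: x_pred=3.2612  r=-4.9812  x^+=0.0782  v^+=0.3568  a^+=-0.6488
step 7: x_pred=0.0709  r=3.4191  x^+=2.2557  v^+=0.6894  a^+=0.4142

a_post = 0.4142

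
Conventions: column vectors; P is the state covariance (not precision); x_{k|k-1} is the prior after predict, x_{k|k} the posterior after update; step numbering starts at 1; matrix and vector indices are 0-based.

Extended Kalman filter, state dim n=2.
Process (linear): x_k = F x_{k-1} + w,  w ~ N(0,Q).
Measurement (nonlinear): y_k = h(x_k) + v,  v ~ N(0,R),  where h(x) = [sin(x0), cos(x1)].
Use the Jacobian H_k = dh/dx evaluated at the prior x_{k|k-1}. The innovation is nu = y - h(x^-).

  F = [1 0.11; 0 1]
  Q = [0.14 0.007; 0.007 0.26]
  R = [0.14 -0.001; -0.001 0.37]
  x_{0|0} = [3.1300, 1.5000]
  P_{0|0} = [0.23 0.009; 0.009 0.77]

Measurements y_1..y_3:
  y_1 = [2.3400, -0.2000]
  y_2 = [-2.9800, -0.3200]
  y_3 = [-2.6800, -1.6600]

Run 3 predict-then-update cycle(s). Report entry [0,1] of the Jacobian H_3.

H_jac[0,1] = 0.0000

step 1: x^-=[3.2950, 1.5000]  P^-=[0.3813 0.1007; 0.1007 1.0300]  H_jac=[-0.9883 0.0000; 0.0000 -0.9975]  S=[0.5124 0.0983; 0.0983 1.3948]  K=[-0.7315 -0.0205; -0.0537 -0.7328]  nu=[2.4928, -0.2707]  x^+=[1.4771, 1.5646]  P^+=[0.1036 0.0069; 0.0069 0.2718]
step 2: x^-=[1.6492, 1.5646]  P^-=[0.2484 0.0438; 0.0438 0.5318]  H_jac=[-0.0783 0.0000; 0.0000 -1.0000]  S=[0.1415 0.0024; 0.0024 0.9017]  K=[-0.1367 -0.0482; -0.0141 -0.5897]  nu=[-3.9769, -0.3262]  x^+=[2.2084, 1.8130]  P^+=[0.2436 0.0177; 0.0177 0.2182]
step 3: x^-=[2.4078, 1.8130]  P^-=[0.3902 0.0487; 0.0487 0.4782]  H_jac=[-0.7427 0.0000; 0.0000 -0.9708]  S=[0.3552 0.0341; 0.0341 0.8207]  K=[-0.8135 -0.0238; -0.0477 -0.5637]  nu=[-3.3497, -1.4201]  x^+=[5.1666, 2.7732]  P^+=[0.1533 0.0082; 0.0082 0.2148]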